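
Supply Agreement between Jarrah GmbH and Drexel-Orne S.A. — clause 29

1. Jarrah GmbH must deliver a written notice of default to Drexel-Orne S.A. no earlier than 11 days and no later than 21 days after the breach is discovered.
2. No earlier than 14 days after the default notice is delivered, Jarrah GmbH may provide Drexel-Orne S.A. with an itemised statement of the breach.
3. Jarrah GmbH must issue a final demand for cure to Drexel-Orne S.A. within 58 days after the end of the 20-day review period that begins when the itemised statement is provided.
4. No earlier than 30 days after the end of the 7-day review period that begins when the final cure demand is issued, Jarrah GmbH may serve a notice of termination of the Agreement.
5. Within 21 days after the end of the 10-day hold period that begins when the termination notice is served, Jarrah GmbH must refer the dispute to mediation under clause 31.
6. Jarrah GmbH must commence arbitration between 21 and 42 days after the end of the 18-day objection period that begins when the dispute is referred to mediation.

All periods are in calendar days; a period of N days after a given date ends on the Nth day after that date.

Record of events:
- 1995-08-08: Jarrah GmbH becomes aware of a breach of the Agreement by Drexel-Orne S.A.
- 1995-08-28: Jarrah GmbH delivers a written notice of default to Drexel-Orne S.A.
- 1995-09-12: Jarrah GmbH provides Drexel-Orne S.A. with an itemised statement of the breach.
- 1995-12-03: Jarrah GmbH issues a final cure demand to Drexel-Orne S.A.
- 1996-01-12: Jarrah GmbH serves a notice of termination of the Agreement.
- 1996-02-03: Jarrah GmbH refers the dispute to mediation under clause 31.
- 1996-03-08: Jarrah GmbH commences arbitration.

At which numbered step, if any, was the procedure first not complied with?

Step 3

(1) the permitted window runs from 1995-08-08 + 11 = 1995-08-19 to 1995-08-08 + 21 = 1995-08-29; done 1995-08-28 — within the window.
(2) permitted from 1995-08-28 + 14 days = 1995-09-11 onward; done 1995-09-12 — permitted.
(3) due by 1995-10-02 + 58 days = 1995-11-29; 1995-12-03 misses that deadline by 4 days.
That is the first point of non-compliance.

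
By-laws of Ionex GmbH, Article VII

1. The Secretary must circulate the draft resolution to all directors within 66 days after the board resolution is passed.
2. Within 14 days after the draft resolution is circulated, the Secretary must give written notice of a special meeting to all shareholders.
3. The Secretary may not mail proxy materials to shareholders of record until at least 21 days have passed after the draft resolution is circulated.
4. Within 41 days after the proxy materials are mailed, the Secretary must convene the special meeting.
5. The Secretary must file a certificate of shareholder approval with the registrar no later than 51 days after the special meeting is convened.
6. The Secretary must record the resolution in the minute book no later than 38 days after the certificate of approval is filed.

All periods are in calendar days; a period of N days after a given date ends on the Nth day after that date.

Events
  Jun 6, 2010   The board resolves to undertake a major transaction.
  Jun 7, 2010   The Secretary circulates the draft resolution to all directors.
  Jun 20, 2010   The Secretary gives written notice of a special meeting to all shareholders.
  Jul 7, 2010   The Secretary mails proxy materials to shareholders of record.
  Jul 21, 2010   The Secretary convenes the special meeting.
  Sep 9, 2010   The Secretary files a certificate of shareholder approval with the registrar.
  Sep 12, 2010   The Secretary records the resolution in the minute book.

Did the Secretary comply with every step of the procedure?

Step 1 — counting 66 days from Jun 6, 2010 (when the board resolution is passed) gives a deadline of Aug 11, 2010; done Jun 7, 2010 — timely.
Step 2 — counting 14 days from Jun 7, 2010 (when the draft resolution is circulated) gives a deadline of Jun 21, 2010; done Jun 20, 2010 — timely.
Step 3 — must wait 21 days from Jun 7, 2010 (when the draft resolution is circulated), so not before Jun 28, 2010; Jul 7, 2010 is on or after that date.
Step 4 — counting 41 days from Jul 7, 2010 (when the proxy materials are mailed) gives a deadline of Aug 17, 2010; Jul 21, 2010 is within that limit.
Step 5 — counting 51 days from Jul 21, 2010 (when the special meeting is convened) gives a deadline of Sep 10, 2010; completed Sep 9, 2010, before the deadline.
Step 6 — counting 38 days from Sep 9, 2010 (when the certificate of approval is filed) gives a deadline of Oct 17, 2010; completed Sep 12, 2010, before the deadline.

Yes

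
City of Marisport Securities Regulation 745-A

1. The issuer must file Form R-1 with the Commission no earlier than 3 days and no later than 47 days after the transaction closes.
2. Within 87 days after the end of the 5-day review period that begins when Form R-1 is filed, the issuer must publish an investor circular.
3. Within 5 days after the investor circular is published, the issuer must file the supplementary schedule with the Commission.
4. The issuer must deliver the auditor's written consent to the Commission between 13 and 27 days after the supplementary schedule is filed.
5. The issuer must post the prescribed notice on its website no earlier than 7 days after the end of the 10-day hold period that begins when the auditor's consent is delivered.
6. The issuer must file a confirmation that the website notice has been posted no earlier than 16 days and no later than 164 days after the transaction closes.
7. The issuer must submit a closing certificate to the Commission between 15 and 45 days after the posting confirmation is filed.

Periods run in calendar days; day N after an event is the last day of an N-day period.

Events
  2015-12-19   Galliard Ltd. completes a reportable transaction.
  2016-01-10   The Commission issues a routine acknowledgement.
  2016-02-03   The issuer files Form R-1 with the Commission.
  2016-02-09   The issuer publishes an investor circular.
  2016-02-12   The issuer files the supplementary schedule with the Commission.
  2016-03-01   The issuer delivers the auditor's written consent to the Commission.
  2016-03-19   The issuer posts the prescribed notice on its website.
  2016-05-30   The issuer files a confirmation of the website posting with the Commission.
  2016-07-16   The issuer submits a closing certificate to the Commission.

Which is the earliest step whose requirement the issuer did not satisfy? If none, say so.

(1) the permitted window runs from 2015-12-19 + 3 = 2015-12-22 to 2015-12-19 + 47 = 2016-02-04; done 2016-02-03 — within the window.
(2) due by 2016-02-08 + 87 days = 2016-05-05; done 2016-02-09 — timely.
(3) due by 2016-02-09 + 5 days = 2016-02-14; 2016-02-12 is within that limit.
(4) the permitted window runs from 2016-02-12 + 13 = 2016-02-25 to 2016-02-12 + 27 = 2016-03-10; 2016-03-01 falls inside that range.
(5) permitted from 2016-03-11 + 7 days = 2016-03-18 onward; done 2016-03-19, after the minimum wait.
(6) the permitted window runs from 2015-12-19 + 16 = 2016-01-04 to 2015-12-19 + 164 = 2016-05-31; done 2016-05-30, which is between those dates.
(7) the permitted window runs from 2016-05-30 + 15 = 2016-06-14 to 2016-05-30 + 45 = 2016-07-14; done 2016-07-16 — 2 days after the window closed.
That is the first point of non-compliance.

Step 7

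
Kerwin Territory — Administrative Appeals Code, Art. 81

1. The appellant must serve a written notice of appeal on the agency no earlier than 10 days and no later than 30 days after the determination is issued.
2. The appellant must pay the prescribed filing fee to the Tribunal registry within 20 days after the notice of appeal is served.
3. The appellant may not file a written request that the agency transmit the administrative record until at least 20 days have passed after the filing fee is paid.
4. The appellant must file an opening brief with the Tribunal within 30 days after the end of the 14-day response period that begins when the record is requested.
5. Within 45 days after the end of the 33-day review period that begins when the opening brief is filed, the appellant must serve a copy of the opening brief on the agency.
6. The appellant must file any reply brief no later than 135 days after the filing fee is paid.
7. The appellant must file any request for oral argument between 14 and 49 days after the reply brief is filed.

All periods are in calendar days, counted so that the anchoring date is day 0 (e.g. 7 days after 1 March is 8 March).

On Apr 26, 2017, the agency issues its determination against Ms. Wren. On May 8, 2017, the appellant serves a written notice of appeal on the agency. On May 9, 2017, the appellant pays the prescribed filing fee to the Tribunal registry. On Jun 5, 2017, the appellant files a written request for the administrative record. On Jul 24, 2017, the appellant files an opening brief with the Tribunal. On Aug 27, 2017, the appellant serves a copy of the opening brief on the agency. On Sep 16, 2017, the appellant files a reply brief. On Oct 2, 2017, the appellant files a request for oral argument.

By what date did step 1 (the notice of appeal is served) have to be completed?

Step 1 runs from Apr 26, 2017, when the determination is issued. The window is 10–30 days after Apr 26, 2017; it closes on May 26, 2017.

May 26, 2017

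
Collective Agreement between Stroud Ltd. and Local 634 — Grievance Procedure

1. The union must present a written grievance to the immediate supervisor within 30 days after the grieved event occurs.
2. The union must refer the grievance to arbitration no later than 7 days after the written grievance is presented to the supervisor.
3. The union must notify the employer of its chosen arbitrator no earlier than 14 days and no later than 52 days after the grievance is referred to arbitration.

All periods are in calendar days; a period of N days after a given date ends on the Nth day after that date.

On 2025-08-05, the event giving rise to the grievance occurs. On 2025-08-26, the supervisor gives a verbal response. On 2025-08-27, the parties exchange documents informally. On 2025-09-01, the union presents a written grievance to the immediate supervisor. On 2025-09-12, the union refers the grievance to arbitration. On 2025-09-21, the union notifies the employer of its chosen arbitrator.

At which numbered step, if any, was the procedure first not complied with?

Step 2

(1) due by 2025-08-05 + 30 days = 2025-09-04; 2025-09-01 is within that limit.
(2) due by 2025-09-01 + 7 days = 2025-09-08; done 2025-09-12 — 4 days late.
The procedure was therefore not followed at step 2.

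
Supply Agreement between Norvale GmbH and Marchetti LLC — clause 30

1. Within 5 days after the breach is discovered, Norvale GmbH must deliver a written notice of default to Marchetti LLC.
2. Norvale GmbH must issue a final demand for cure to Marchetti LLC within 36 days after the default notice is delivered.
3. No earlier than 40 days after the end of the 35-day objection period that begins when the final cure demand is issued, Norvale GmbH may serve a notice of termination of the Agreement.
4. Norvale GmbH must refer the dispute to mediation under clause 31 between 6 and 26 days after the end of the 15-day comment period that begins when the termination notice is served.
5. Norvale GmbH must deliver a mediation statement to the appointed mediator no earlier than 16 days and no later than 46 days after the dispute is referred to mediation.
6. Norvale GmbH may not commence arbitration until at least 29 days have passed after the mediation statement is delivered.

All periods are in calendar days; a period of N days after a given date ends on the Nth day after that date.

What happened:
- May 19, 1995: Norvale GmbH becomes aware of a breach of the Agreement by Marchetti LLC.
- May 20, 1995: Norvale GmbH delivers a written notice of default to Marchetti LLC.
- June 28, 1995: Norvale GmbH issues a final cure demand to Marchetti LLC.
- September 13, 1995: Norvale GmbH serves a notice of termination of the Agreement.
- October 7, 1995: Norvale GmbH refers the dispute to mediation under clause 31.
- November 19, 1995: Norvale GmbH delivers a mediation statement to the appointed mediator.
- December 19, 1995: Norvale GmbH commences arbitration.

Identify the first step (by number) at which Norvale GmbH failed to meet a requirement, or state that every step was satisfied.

(1) due by May 19, 1995 + 5 days = May 24, 1995; done May 20, 1995 — timely.
(2) due by May 20, 1995 + 36 days = June 25, 1995; done June 28, 1995 — 3 days late.

Step 2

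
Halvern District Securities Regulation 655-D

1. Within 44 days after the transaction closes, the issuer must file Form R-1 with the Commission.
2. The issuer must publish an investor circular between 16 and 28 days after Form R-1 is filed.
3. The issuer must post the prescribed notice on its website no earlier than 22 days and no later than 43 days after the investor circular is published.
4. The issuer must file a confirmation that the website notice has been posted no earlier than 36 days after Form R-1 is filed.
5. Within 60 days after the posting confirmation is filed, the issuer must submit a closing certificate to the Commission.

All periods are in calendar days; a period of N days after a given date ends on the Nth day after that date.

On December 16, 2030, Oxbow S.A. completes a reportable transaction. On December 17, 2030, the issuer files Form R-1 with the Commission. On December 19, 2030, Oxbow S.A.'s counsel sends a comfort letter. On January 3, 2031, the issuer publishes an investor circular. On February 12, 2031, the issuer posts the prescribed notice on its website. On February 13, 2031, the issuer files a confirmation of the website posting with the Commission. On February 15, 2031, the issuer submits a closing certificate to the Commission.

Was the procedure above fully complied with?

(1) due by December 16, 2030 + 44 days = January 29, 2031; December 17, 2030 is within that limit.
(2) the permitted window runs from December 17, 2030 + 16 = January 2, 2031 to December 17, 2030 + 28 = January 14, 2031; done January 3, 2031, which is between those dates.
(3) the permitted window runs from January 3, 2031 + 22 = January 25, 2031 to January 3, 2031 + 43 = February 15, 2031; February 12, 2031 falls inside that range.
(4) permitted from December 17, 2030 + 36 days = January 22, 2031 onward; done February 13, 2031, after the minimum wait.
(5) due by February 13, 2031 + 60 days = April 14, 2031; February 15, 2031 is within that limit.

Yes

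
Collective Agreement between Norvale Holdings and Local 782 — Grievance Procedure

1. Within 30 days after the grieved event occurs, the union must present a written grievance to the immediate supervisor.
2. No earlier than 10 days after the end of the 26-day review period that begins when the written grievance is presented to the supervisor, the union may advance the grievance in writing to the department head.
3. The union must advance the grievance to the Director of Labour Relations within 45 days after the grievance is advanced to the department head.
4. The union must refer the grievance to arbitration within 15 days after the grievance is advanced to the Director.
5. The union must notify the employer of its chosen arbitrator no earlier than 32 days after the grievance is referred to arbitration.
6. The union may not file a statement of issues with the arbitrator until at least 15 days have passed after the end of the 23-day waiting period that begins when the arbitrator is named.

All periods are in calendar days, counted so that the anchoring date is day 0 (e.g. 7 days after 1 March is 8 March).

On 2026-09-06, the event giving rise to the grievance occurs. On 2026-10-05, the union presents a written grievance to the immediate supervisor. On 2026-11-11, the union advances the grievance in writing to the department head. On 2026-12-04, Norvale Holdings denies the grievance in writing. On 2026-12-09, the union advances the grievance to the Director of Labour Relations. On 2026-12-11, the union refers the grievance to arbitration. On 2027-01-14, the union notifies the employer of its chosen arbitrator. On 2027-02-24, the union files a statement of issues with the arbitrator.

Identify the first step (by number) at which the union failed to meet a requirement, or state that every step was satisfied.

None — every step was satisfied

Step 1 — counting 30 days from 2026-09-06 (when the grieved event occurs) gives a deadline of 2026-10-06; 2026-10-05 is within that limit.
Step 2 — must wait 10 days from 2026-10-31 (end of the 26-day review period, which began when the written grievance is presented to the supervisor on 2026-10-05), so not before 2026-11-10; done 2026-11-11, after the minimum wait.
Step 3 — counting 45 days from 2026-11-11 (when the grievance is advanced to the department head) gives a deadline of 2026-12-26; done 2026-12-09 — timely.
Step 4 — counting 15 days from 2026-12-09 (when the grievance is advanced to the Director) gives a deadline of 2026-12-24; completed 2026-12-11, before the deadline.
Step 5 — must wait 32 days from 2026-12-11 (when the grievance is referred to arbitration), so not before 2027-01-12; done 2027-01-14 — permitted.
Step 6 — must wait 15 days from 2027-02-06 (end of the 23-day waiting period, which began when the arbitrator is named on 2027-01-14), so not before 2027-02-21; 2027-02-24 is on or after that date.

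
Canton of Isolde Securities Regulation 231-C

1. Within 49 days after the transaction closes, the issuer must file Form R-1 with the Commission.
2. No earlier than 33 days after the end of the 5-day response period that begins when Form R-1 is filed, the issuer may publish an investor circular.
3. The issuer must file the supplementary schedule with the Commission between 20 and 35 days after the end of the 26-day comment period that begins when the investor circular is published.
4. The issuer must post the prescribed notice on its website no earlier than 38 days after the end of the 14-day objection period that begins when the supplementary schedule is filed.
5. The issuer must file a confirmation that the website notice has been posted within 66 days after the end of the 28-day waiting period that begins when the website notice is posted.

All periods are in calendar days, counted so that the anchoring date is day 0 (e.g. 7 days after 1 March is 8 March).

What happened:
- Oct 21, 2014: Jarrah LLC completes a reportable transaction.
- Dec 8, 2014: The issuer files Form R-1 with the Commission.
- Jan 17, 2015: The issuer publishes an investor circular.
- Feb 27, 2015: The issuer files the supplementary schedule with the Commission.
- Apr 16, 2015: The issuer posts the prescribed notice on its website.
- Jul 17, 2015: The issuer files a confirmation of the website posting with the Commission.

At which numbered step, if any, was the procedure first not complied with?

(1) due by Oct 21, 2014 + 49 days = Dec 9, 2014; Dec 8, 2014 is within that limit.
(2) permitted from Dec 13, 2014 + 33 days = Jan 15, 2015 onward; Jan 17, 2015 is on or after that date.
(3) the permitted window runs from Feb 12, 2015 + 20 = Mar 4, 2015 to Feb 12, 2015 + 35 = Mar 19, 2015; Feb 27, 2015 is 5 days too early.
The procedure was therefore not followed at step 3.

Step 3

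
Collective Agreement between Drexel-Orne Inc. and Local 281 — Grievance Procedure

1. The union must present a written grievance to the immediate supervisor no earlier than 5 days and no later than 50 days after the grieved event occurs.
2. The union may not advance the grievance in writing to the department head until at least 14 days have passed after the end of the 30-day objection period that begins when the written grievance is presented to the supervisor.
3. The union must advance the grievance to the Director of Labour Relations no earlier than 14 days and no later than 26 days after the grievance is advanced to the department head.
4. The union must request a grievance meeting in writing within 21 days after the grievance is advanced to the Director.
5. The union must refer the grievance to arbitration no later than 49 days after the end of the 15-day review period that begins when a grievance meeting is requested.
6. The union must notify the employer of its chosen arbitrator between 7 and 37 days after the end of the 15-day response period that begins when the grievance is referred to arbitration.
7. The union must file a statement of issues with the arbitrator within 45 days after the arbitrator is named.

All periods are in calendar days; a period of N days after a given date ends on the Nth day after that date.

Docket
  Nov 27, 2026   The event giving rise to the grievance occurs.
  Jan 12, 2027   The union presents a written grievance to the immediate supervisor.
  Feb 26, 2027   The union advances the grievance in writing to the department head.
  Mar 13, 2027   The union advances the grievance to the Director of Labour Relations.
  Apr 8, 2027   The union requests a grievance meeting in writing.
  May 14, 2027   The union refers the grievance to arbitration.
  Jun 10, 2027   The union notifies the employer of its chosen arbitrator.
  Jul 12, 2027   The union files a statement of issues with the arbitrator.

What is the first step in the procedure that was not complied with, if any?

(1) the permitted window runs from Nov 27, 2026 + 5 = Dec 2, 2026 to Nov 27, 2026 + 50 = Jan 16, 2027; Jan 12, 2027 falls inside that range.
(2) permitted from Feb 11, 2027 + 14 days = Feb 25, 2027 onward; done Feb 26, 2027 — permitted.
(3) the permitted window runs from Feb 26, 2027 + 14 = Mar 12, 2027 to Feb 26, 2027 + 26 = Mar 24, 2027; Mar 13, 2027 falls inside that range.
(4) due by Mar 13, 2027 + 21 days = Apr 3, 2027; Apr 8, 2027 misses that deadline by 5 days.
Later steps need not be reached.

Step 4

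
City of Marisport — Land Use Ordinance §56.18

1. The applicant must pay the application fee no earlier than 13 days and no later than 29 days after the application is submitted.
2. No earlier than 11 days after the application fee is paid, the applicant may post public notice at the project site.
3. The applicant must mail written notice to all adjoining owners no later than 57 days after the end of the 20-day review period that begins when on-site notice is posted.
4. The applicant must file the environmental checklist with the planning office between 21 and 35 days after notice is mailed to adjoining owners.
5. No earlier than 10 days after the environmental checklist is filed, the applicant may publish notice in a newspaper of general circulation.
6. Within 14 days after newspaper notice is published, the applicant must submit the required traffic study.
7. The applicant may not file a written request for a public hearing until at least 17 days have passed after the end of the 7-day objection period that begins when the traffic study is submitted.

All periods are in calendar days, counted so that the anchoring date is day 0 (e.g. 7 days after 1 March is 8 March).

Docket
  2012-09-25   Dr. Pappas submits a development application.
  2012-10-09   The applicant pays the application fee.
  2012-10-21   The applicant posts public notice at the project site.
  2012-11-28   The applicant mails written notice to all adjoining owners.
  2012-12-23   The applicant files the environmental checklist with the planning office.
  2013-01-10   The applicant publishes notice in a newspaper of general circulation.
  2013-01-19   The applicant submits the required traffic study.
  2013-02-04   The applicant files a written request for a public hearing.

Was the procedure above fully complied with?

Step 1 — 13 and 29 days from 2012-09-25 (when the application is submitted) are 2012-10-08 and 2012-10-24 respectively; done 2012-10-09 — within the window.
Step 2 — must wait 11 days from 2012-10-09 (when the application fee is paid), so not before 2012-10-20; done 2012-10-21, after the minimum wait.
Step 3 — counting 57 days from 2012-11-10 (end of the 20-day review period, which began when on-site notice is posted on 2012-10-21) gives a deadline of 2013-01-06; completed 2012-11-28, before the deadline.
Step 4 — 21 and 35 days from 2012-11-28 (when notice is mailed to adjoining owners) are 2012-12-19 and 2013-01-02 respectively; 2012-12-23 falls inside that range.
Step 5 — must wait 10 days from 2012-12-23 (when the environmental checklist is filed), so not before 2013-01-02; 2013-01-10 is on or after that date.
Step 6 — counting 14 days from 2013-01-10 (when newspaper notice is published) gives a deadline of 2013-01-24; 2013-01-19 is within that limit.
Step 7 — must wait 17 days from 2013-01-26 (end of the 7-day objection period, which began when the traffic study is submitted on 2013-01-19), so not before 2013-02-12; 2013-02-04 is 8 days before the earliest permitted date.
That is the first point of non-compliance.

No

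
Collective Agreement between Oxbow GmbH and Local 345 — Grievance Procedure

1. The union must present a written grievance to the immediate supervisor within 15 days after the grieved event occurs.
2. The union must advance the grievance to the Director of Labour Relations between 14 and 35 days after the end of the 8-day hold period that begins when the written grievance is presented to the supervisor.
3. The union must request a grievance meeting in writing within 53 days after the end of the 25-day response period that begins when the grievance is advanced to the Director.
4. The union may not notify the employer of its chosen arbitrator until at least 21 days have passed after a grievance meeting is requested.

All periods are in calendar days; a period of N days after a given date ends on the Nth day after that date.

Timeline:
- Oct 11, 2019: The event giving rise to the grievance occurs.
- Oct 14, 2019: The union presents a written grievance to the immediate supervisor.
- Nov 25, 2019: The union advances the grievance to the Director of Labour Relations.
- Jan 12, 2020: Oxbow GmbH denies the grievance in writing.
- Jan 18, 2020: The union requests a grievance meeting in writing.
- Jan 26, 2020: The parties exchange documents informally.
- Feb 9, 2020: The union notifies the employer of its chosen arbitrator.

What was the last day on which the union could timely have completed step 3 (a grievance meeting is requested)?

Feb 11, 2020

The grievance is advanced to the Director on Nov 25, 2019; the 25-day response period therefore ends Dec 20, 2019, and step 3 runs from that date. 53 days after Dec 20, 2019 is Feb 11, 2020.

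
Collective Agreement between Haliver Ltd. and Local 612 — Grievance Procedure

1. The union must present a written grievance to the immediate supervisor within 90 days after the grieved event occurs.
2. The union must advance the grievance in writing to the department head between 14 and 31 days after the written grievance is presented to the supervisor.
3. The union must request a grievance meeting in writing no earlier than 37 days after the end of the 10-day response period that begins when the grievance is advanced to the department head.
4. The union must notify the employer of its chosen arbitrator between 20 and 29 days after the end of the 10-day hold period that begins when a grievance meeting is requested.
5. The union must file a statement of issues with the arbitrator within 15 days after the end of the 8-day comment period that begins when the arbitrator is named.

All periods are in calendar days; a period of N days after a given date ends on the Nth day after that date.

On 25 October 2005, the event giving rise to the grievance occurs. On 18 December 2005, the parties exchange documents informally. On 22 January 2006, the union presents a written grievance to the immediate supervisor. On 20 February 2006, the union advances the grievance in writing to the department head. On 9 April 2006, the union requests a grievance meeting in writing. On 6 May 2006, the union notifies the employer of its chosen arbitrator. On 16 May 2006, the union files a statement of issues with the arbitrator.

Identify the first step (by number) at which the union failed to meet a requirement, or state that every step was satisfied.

(1) due by 25 October 2005 + 90 days = 23 January 2006; completed 22 January 2006, before the deadline.
(2) the permitted window runs from 22 January 2006 + 14 = 5 February 2006 to 22 January 2006 + 31 = 22 February 2006; 20 February 2006 falls inside that range.
(3) permitted from 2 March 2006 + 37 days = 8 April 2006 onward; done 9 April 2006 — permitted.
(4) the permitted window runs from 19 April 2006 + 20 = 9 May 2006 to 19 April 2006 + 29 = 18 May 2006; done 6 May 2006 — 3 days before the window opened.

Step 4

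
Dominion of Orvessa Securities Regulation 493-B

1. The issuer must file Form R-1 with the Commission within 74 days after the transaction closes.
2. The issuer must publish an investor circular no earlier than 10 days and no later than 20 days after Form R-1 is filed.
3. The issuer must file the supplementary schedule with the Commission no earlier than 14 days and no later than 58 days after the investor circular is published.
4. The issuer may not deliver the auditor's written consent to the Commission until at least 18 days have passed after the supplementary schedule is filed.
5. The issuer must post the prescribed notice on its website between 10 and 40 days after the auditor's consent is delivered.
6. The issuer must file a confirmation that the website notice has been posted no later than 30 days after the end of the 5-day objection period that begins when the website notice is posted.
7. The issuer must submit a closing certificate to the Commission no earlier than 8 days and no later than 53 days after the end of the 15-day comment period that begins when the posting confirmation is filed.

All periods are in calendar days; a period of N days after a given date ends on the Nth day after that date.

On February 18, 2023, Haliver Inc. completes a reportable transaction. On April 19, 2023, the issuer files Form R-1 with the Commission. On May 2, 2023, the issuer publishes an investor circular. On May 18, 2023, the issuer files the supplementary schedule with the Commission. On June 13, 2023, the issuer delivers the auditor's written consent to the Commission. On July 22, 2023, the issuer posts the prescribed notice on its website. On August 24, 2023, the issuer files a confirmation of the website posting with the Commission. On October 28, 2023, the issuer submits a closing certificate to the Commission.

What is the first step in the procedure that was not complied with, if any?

None — every step was satisfied

(1) due by February 18, 2023 + 74 days = May 3, 2023; done April 19, 2023 — timely.
(2) the permitted window runs from April 19, 2023 + 10 = April 29, 2023 to April 19, 2023 + 20 = May 9, 2023; done May 2, 2023 — within the window.
(3) the permitted window runs from May 2, 2023 + 14 = May 16, 2023 to May 2, 2023 + 58 = June 29, 2023; done May 18, 2023, which is between those dates.
(4) permitted from May 18, 2023 + 18 days = June 5, 2023 onward; done June 13, 2023, after the minimum wait.
(5) the permitted window runs from June 13, 2023 + 10 = June 23, 2023 to June 13, 2023 + 40 = July 23, 2023; done July 22, 2023, which is between those dates.
(6) due by July 27, 2023 + 30 days = August 26, 2023; August 24, 2023 is within that limit.
(7) the permitted window runs from September 8, 2023 + 8 = September 16, 2023 to September 8, 2023 + 53 = October 31, 2023; done October 28, 2023, which is between those dates.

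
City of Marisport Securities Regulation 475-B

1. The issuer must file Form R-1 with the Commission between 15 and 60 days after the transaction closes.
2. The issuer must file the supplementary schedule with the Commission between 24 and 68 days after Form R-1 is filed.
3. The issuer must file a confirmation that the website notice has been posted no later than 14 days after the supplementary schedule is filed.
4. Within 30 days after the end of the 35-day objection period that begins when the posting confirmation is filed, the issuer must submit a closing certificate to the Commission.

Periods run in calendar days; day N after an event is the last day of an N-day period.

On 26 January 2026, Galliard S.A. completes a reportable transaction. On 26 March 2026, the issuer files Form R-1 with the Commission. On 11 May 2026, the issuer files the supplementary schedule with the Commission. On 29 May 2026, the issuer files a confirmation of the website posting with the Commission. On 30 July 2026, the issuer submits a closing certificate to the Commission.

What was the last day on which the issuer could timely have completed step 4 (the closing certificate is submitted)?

The posting confirmation is filed on 29 May 2026; the 35-day objection period therefore ends 3 July 2026, and step 4 runs from that date. 30 days after 3 July 2026 is 2 August 2026.

2 August 2026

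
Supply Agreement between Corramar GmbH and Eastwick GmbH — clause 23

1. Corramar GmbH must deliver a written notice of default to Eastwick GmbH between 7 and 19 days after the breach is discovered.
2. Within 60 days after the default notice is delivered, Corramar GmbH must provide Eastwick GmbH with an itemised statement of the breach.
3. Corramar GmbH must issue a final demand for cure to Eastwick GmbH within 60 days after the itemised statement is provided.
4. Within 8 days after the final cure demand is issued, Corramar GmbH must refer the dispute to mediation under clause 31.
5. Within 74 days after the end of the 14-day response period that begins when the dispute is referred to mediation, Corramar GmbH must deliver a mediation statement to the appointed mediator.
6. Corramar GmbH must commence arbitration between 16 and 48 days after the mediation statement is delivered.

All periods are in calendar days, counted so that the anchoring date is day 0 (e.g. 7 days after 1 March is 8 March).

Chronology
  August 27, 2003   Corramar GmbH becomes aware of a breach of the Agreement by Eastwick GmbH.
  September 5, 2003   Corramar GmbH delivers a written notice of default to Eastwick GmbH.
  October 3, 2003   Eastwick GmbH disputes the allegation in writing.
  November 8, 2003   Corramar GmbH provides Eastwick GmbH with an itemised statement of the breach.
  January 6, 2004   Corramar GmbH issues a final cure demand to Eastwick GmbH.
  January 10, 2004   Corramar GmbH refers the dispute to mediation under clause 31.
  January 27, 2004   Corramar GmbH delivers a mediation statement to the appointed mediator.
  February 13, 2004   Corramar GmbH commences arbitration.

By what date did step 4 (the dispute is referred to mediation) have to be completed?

January 14, 2004

Step 4 runs from January 6, 2004, when the final cure demand is issued. 8 days after January 6, 2004 is January 14, 2004.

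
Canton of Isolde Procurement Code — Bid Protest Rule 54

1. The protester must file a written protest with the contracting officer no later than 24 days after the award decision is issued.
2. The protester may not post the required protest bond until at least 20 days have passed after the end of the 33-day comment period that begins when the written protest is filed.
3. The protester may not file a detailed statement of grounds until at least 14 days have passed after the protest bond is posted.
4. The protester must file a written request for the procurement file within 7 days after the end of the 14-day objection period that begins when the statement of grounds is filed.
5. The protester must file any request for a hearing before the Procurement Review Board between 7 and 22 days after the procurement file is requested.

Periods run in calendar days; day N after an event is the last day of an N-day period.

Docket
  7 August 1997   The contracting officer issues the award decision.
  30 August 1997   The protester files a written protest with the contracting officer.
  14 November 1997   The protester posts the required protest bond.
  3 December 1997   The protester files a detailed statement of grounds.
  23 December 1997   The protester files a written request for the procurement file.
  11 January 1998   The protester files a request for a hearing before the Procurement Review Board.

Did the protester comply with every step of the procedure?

Yes

Step 1: 24 days after 7 August 1997 (when the award decision is issued) is 31 August 1997; completed 30 August 1997, before the deadline.
Step 2: the earliest permitted date is 20 days after 2 October 1997 (end of the 33-day comment period, which began when the written protest is filed on 30 August 1997), i.e. 22 October 1997; 14 November 1997 is on or after that date.
Step 3: the earliest permitted date is 14 days after 14 November 1997 (when the protest bond is posted), i.e. 28 November 1997; done 3 December 1997, after the minimum wait.
Step 4: 7 days after 17 December 1997 (end of the 14-day objection period, which began when the statement of grounds is filed on 3 December 1997) is 24 December 1997; 23 December 1997 is within that limit.
Step 5: the window is 7–22 days after 23 December 1997 (when the procurement file is requested), so 30 December 1997 through 14 January 1998; 11 January 1998 falls inside that range.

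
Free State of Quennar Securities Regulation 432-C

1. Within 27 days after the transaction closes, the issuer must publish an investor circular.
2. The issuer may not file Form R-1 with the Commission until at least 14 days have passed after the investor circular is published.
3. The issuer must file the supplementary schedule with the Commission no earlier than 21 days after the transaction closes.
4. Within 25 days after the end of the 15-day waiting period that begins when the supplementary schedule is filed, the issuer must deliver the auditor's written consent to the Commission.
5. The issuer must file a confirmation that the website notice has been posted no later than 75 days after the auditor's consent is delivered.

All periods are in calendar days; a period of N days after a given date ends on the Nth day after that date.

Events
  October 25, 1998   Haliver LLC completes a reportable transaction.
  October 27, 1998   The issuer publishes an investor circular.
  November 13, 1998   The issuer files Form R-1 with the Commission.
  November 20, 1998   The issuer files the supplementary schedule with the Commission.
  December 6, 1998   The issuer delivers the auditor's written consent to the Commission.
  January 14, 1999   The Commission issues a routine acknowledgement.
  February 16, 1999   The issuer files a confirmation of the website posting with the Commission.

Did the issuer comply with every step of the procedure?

Step 1: 27 days after October 25, 1998 (when the transaction closes) is November 21, 1998; October 27, 1998 is within that limit.
Step 2: the earliest permitted date is 14 days after October 27, 1998 (when the investor circular is published), i.e. November 10, 1998; done November 13, 1998, after the minimum wait.
Step 3: the earliest permitted date is 21 days after October 25, 1998 (when the transaction closes), i.e. November 15, 1998; done November 20, 1998, after the minimum wait.
Step 4: 25 days after December 5, 1998 (end of the 15-day waiting period, which began when the supplementary schedule is filed on November 20, 1998) is December 30, 1998; done December 6, 1998 — timely.
Step 5: 75 days after December 6, 1998 (when the auditor's consent is delivered) is February 19, 1999; done February 16, 1999 — timely.

Yes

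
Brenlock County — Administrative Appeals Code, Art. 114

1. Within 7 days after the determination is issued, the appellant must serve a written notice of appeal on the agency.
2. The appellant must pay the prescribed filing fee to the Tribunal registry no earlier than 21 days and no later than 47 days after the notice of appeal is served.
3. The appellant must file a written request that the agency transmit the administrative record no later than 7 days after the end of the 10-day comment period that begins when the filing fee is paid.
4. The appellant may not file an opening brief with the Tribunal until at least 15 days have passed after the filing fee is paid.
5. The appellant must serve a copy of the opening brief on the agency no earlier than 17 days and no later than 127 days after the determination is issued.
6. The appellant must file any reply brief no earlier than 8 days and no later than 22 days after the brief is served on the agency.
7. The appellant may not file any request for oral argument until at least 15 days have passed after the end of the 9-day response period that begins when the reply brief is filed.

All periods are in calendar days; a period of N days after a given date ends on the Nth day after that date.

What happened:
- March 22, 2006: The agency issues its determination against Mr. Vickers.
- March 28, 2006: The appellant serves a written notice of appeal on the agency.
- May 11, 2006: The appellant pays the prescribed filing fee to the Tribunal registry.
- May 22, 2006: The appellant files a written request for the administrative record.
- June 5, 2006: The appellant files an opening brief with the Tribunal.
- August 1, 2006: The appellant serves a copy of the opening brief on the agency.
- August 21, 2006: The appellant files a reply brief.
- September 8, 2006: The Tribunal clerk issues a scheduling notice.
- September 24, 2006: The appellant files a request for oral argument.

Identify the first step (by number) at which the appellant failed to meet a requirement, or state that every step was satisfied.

(1) due by March 22, 2006 + 7 days = March 29, 2006; done March 28, 2006 — timely.
(2) the permitted window runs from March 28, 2006 + 21 = April 18, 2006 to March 28, 2006 + 47 = May 14, 2006; done May 11, 2006 — within the window.
(3) due by May 21, 2006 + 7 days = May 28, 2006; done May 22, 2006 — timely.
(4) permitted from May 11, 2006 + 15 days = May 26, 2006 onward; June 5, 2006 is on or after that date.
(5) the permitted window runs from March 22, 2006 + 17 = April 8, 2006 to March 22, 2006 + 127 = July 27, 2006; done August 1, 2006 — 5 days after the window closed.
That is the first point of non-compliance.

Step 5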